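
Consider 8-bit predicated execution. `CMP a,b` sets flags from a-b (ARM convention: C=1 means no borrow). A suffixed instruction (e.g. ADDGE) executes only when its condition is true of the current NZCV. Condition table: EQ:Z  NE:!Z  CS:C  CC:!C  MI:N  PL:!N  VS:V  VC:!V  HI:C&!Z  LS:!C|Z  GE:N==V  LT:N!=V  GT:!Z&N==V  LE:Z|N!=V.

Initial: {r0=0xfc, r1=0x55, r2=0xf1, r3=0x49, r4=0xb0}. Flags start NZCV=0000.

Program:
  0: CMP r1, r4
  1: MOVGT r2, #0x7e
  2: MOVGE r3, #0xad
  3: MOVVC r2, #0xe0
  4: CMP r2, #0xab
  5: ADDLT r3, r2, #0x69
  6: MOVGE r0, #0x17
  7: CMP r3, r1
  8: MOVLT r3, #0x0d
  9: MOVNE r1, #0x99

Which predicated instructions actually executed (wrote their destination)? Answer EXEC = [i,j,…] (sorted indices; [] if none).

EXEC = [1,2,6,8,9]

[0] flags=1001 → (cmp)
[1] flags=1001 GT?T → r2=0x7e
[2] flags=1001 GE?T → r3=0xad
[3] flags=1001 VC?F → skip
[4] flags=1001 → (cmp)
[5] flags=1001 LT?F → skip
[6] flags=1001 GE?T → r0=0x17
[7] flags=0011 → (cmp)
[8] flags=0011 LT?T → r3=0x0d
[9] flags=0011 NE?T → r1=0x99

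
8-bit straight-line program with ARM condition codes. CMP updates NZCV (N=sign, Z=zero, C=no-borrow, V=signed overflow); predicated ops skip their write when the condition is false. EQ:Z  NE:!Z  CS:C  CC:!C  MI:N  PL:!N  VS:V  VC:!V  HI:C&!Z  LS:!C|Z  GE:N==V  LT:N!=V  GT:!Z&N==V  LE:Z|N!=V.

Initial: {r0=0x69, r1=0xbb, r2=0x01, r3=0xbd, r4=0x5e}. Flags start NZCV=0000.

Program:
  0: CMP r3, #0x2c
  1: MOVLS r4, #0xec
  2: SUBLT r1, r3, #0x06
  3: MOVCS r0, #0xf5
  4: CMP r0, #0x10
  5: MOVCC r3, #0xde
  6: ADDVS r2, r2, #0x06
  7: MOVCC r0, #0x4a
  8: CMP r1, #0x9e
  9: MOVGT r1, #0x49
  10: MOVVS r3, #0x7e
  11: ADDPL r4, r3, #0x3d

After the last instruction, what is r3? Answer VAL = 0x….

VAL = 0xbd

[0] flags=1010 → (cmp)
[1] flags=1010 LS?F → skip
[2] flags=1010 LT?T → r1=0xb7
[3] flags=1010 CS?T → r0=0xf5
[4] flags=1010 → (cmp)
[5] flags=1010 CC?F → skip
[6] flags=1010 VS?F → skip
[7] flags=1010 CC?F → skip
[8] flags=0010 → (cmp)
[9] flags=0010 GT?T → r1=0x49
[10] flags=0010 VS?F → skip
[11] flags=0010 PL?T → r4=0xfa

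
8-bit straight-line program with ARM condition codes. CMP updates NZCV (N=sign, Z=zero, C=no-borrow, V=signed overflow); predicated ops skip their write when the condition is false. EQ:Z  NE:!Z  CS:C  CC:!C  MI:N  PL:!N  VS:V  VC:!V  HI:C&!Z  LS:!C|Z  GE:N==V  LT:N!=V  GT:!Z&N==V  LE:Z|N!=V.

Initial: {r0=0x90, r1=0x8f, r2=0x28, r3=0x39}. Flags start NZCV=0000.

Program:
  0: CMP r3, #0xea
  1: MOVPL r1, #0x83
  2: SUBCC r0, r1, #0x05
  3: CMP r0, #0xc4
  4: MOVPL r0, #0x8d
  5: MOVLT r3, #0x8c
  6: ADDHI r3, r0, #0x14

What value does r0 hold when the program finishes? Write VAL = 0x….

VAL = 0x7e

0: ✓ CMP  NZCV=0000
1: ✓ MOVPL  r1←0x83
2: ✓ SUBCC  r0←0x7e
3: ✓ CMP  NZCV=1001
4: · MOVPL
5: · MOVLT
6: · ADDHI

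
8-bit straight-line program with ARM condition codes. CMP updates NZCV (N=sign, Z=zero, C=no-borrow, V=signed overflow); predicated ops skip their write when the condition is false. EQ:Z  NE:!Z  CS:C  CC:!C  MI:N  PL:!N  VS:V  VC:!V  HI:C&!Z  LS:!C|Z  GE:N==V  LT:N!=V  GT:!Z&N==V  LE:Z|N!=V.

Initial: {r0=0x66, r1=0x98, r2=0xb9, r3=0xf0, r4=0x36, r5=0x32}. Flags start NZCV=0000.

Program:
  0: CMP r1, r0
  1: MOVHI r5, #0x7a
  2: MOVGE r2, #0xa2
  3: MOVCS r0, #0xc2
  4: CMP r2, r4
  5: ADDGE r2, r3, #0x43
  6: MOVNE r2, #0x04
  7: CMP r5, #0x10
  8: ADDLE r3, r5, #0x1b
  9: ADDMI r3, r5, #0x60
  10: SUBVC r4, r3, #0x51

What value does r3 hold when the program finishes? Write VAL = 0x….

0: ✓ CMP  NZCV=0011
1: ✓ MOVHI  r5←0x7a
2: · MOVGE
3: ✓ MOVCS  r0←0xc2
4: ✓ CMP  NZCV=1010
5: · ADDGE
6: ✓ MOVNE  r2←0x04
7: ✓ CMP  NZCV=0010
8: · ADDLE
9: · ADDMI
10: ✓ SUBVC  r4←0x9f

VAL = 0xf0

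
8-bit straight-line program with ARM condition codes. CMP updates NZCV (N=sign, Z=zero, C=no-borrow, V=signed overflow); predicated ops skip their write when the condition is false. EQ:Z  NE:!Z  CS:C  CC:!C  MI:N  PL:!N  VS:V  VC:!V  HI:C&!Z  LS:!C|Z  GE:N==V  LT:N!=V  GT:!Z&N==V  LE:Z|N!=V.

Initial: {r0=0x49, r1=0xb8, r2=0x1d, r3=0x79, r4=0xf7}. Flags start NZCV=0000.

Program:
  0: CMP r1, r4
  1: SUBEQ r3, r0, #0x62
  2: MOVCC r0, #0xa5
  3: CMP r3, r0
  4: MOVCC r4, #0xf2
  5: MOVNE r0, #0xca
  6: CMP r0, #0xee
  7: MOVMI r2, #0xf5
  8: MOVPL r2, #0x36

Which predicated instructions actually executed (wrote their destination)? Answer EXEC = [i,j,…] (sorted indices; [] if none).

0: ✓ CMP  NZCV=1000
1: · SUBEQ
2: ✓ MOVCC  r0←0xa5
3: ✓ CMP  NZCV=1001
4: ✓ MOVCC  r4←0xf2
5: ✓ MOVNE  r0←0xca
6: ✓ CMP  NZCV=1000
7: ✓ MOVMI  r2←0xf5
8: · MOVPL

EXEC = [2,4,5,7]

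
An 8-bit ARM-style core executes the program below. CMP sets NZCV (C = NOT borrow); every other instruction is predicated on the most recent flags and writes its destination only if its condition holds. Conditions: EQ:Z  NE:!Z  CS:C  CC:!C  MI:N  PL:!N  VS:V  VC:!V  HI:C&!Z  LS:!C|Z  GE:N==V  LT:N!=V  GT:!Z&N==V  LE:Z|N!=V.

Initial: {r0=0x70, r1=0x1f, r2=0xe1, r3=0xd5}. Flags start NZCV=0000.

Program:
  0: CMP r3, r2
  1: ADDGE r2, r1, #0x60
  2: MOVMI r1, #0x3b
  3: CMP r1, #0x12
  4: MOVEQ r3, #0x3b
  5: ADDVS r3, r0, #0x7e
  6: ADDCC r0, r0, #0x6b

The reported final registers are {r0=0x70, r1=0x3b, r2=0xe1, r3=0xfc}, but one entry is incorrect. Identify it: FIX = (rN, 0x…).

0: ✓ CMP  NZCV=1000
1: · ADDGE
2: ✓ MOVMI  r1←0x3b
3: ✓ CMP  NZCV=0010
4: · MOVEQ
5: · ADDVS
6: · ADDCC

FIX = (r3, 0xd5)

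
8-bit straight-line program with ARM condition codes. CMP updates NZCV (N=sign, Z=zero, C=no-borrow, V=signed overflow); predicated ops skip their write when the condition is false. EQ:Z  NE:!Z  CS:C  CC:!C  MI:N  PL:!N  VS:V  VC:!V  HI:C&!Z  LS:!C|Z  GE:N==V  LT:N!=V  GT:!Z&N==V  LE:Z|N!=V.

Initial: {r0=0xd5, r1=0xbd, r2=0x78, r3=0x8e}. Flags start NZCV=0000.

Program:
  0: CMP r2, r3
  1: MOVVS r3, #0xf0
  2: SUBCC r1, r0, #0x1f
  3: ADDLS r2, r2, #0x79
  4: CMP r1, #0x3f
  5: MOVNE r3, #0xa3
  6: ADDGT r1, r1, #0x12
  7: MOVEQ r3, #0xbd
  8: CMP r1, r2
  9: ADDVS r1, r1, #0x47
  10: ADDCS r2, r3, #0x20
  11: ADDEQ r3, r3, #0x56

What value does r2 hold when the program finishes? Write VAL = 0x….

VAL = 0xf1

[0] flags=1001 → (cmp)
[1] flags=1001 VS?T → r3=0xf0
[2] flags=1001 CC?T → r1=0xb6
[3] flags=1001 LS?T → r2=0xf1
[4] flags=0011 → (cmp)
[5] flags=0011 NE?T → r3=0xa3
[6] flags=0011 GT?F → skip
[7] flags=0011 EQ?F → skip
[8] flags=1000 → (cmp)
[9] flags=1000 VS?F → skip
[10] flags=1000 CS?F → skip
[11] flags=1000 EQ?F → skip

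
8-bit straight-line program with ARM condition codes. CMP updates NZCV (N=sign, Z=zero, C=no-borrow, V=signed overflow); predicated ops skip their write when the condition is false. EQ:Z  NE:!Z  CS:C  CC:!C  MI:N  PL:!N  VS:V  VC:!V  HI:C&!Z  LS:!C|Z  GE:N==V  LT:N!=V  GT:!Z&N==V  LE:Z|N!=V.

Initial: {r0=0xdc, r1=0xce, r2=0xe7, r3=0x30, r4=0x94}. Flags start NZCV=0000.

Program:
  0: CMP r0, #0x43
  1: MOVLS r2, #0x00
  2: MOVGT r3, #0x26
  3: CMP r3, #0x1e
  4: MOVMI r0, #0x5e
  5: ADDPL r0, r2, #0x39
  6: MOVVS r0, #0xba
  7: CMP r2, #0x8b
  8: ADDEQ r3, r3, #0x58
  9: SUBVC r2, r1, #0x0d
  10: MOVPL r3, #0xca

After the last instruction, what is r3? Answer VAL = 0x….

VAL = 0xca

[0] flags=1010 → (cmp)
[1] flags=1010 LS?F → skip
[2] flags=1010 GT?F → skip
[3] flags=0010 → (cmp)
[4] flags=0010 MI?F → skip
[5] flags=0010 PL?T → r0=0x20
[6] flags=0010 VS?F → skip
[7] flags=0010 → (cmp)
[8] flags=0010 EQ?F → skip
[9] flags=0010 VC?T → r2=0xc1
[10] flags=0010 PL?T → r3=0xca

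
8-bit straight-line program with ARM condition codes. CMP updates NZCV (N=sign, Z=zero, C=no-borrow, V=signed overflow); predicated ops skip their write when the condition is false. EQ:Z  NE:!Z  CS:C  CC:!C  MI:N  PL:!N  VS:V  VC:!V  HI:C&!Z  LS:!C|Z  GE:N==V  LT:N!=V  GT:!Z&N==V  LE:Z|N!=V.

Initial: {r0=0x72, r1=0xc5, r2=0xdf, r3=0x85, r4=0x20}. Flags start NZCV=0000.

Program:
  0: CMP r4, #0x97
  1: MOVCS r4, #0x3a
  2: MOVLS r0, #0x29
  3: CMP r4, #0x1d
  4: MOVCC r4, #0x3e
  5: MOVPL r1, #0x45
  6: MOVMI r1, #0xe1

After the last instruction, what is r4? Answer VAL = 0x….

VAL = 0x20

[0] flags=1001 → (cmp)
[1] flags=1001 CS?F → skip
[2] flags=1001 LS?T → r0=0x29
[3] flags=0010 → (cmp)
[4] flags=0010 CC?F → skip
[5] flags=0010 PL?T → r1=0x45
[6] flags=0010 MI?F → skip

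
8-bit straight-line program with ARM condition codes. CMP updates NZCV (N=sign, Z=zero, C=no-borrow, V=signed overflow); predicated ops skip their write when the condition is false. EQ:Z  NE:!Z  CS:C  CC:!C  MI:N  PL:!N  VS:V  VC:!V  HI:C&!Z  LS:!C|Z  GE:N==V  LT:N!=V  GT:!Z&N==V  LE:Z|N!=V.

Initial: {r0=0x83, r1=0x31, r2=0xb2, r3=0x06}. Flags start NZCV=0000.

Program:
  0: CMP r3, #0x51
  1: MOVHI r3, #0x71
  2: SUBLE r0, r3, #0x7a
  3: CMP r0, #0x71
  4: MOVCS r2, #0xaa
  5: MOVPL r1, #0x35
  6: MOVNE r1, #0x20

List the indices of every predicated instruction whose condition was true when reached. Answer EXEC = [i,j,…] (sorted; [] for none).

[0] flags=1000 → (cmp)
[1] flags=1000 HI?F → skip
[2] flags=1000 LE?T → r0=0x8c
[3] flags=0011 → (cmp)
[4] flags=0011 CS?T → r2=0xaa
[5] flags=0011 PL?T → r1=0x35
[6] flags=0011 NE?T → r1=0x20

EXEC = [2,4,5,6]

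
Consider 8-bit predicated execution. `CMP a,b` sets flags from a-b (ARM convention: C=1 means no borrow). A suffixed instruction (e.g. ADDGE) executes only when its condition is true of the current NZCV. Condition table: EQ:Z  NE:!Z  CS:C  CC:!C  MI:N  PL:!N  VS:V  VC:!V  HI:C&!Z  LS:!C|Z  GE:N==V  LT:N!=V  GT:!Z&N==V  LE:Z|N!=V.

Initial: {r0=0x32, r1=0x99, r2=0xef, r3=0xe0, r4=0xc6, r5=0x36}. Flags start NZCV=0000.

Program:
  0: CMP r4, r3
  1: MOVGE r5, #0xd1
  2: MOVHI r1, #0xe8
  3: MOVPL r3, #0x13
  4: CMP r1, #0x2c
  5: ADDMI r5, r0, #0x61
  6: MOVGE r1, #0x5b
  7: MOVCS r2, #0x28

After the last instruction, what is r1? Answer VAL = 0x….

VAL = 0x99

0: ✓ CMP  NZCV=1000
1: · MOVGE
2: · MOVHI
3: · MOVPL
4: ✓ CMP  NZCV=0011
5: · ADDMI
6: · MOVGE
7: ✓ MOVCS  r2←0x28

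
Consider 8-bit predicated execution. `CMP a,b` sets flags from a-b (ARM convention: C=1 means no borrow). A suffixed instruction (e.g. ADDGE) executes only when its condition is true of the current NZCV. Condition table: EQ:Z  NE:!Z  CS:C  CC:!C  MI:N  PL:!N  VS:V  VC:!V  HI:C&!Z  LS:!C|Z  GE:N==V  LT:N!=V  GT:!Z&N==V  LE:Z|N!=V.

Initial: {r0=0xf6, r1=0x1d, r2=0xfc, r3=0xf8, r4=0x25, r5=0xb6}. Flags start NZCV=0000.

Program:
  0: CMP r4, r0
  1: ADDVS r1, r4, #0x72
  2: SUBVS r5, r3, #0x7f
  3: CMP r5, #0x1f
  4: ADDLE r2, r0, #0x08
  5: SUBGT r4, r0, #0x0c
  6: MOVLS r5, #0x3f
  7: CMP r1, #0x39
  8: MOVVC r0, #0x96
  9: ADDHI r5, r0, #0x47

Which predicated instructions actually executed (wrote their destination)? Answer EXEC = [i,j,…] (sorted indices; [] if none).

EXEC = [4,8]

0: ✓ CMP  NZCV=0000
1: · ADDVS
2: · SUBVS
3: ✓ CMP  NZCV=1010
4: ✓ ADDLE  r2←0xfe
5: · SUBGT
6: · MOVLS
7: ✓ CMP  NZCV=1000
8: ✓ MOVVC  r0←0x96
9: · ADDHI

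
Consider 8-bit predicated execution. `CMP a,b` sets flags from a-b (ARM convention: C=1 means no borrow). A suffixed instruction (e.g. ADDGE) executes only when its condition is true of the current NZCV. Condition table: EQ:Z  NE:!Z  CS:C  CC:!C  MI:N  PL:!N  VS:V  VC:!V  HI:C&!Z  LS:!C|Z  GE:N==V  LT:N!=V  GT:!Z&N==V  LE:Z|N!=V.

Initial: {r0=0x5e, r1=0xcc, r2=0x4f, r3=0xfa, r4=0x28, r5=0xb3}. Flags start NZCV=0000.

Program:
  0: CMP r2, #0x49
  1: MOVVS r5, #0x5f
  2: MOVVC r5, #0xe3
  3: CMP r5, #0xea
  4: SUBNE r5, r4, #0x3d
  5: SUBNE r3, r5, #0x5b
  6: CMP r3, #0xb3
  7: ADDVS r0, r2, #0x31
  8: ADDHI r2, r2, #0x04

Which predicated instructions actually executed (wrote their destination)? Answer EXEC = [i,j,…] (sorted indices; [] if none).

EXEC = [2,4,5]

[0] flags=0010 → (cmp)
[1] flags=0010 VS?F → skip
[2] flags=0010 VC?T → r5=0xe3
[3] flags=1000 → (cmp)
[4] flags=1000 NE?T → r5=0xeb
[5] flags=1000 NE?T → r3=0x90
[6] flags=1000 → (cmp)
[7] flags=1000 VS?F → skip
[8] flags=1000 HI?F → skip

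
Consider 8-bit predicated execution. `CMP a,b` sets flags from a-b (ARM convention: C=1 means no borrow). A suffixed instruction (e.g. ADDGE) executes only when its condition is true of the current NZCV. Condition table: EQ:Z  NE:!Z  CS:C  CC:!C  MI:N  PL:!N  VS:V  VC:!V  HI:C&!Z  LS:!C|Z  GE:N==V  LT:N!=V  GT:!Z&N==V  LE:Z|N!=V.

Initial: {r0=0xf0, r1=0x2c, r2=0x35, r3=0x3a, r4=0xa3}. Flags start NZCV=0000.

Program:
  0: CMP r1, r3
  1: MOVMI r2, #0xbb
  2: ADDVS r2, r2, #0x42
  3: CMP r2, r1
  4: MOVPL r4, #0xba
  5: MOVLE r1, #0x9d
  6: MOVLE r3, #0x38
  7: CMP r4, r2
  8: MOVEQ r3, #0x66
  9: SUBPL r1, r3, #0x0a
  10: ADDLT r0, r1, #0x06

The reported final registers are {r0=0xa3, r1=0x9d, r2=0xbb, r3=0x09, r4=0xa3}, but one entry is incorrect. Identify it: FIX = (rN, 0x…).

FIX = (r3, 0x38)

[0] flags=1000 → (cmp)
[1] flags=1000 MI?T → r2=0xbb
[2] flags=1000 VS?F → skip
[3] flags=1010 → (cmp)
[4] flags=1010 PL?F → skip
[5] flags=1010 LE?T → r1=0x9d
[6] flags=1010 LE?T → r3=0x38
[7] flags=1000 → (cmp)
[8] flags=1000 EQ?F → skip
[9] flags=1000 PL?F → skip
[10] flags=1000 LT?T → r0=0xa3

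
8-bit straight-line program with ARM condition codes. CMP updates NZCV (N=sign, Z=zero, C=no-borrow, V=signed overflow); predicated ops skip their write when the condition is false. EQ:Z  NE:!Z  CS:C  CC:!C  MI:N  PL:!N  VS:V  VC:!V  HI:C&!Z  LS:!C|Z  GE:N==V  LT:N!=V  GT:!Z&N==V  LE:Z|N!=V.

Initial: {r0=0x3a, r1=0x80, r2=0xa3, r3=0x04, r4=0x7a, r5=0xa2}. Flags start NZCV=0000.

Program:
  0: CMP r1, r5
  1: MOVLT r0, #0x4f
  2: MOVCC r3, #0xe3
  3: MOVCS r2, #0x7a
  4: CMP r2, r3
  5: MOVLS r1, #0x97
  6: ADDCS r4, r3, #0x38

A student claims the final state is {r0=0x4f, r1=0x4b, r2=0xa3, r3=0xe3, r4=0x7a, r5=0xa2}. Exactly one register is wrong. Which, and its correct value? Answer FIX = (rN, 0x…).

FIX = (r1, 0x97)

[0] flags=1000 → (cmp)
[1] flags=1000 LT?T → r0=0x4f
[2] flags=1000 CC?T → r3=0xe3
[3] flags=1000 CS?F → skip
[4] flags=1000 → (cmp)
[5] flags=1000 LS?T → r1=0x97
[6] flags=1000 CS?F → skip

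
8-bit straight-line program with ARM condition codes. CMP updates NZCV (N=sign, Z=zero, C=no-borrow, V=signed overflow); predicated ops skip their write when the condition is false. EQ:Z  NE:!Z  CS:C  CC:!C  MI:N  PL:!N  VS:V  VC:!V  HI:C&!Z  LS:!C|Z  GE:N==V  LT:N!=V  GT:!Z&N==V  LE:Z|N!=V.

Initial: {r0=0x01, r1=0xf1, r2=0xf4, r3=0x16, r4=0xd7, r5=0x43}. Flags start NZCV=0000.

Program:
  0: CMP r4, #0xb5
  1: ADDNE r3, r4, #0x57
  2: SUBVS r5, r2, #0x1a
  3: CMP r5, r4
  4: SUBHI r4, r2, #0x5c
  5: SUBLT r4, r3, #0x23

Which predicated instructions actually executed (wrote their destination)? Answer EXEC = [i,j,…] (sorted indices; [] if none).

0: ✓ CMP  NZCV=0010
1: ✓ ADDNE  r3←0x2e
2: · SUBVS
3: ✓ CMP  NZCV=0000
4: · SUBHI
5: · SUBLT

EXEC = [1]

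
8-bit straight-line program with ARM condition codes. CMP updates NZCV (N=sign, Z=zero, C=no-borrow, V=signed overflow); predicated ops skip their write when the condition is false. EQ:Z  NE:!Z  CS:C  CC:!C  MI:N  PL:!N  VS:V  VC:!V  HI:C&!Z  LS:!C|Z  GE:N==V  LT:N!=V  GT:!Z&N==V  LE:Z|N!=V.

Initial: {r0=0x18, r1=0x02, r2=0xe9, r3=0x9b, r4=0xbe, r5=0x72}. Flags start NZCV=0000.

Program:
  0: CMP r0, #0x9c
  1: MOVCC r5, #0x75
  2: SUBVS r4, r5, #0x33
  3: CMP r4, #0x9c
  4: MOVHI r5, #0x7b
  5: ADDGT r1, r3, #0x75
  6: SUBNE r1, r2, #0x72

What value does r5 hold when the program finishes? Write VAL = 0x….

[0] flags=0000 → (cmp)
[1] flags=0000 CC?T → r5=0x75
[2] flags=0000 VS?F → skip
[3] flags=0010 → (cmp)
[4] flags=0010 HI?T → r5=0x7b
[5] flags=0010 GT?T → r1=0x10
[6] flags=0010 NE?T → r1=0x77

VAL = 0x7b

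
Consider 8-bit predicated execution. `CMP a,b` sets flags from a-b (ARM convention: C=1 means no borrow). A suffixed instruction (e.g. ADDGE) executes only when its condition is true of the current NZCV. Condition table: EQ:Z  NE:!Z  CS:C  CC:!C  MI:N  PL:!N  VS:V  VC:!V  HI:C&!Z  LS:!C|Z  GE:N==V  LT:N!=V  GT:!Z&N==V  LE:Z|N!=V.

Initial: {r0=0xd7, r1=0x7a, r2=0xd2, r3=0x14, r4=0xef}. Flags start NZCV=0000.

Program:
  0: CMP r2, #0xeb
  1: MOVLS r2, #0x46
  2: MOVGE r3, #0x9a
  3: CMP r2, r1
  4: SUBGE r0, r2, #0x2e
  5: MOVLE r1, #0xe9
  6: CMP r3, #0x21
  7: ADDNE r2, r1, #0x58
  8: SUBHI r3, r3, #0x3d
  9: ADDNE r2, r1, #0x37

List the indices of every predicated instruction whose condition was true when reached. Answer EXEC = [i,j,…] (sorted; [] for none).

EXEC = [1,5,7,9]

0: ✓ CMP  NZCV=1000
1: ✓ MOVLS  r2←0x46
2: · MOVGE
3: ✓ CMP  NZCV=1000
4: · SUBGE
5: ✓ MOVLE  r1←0xe9
6: ✓ CMP  NZCV=1000
7: ✓ ADDNE  r2←0x41
8: · SUBHI
9: ✓ ADDNE  r2←0x20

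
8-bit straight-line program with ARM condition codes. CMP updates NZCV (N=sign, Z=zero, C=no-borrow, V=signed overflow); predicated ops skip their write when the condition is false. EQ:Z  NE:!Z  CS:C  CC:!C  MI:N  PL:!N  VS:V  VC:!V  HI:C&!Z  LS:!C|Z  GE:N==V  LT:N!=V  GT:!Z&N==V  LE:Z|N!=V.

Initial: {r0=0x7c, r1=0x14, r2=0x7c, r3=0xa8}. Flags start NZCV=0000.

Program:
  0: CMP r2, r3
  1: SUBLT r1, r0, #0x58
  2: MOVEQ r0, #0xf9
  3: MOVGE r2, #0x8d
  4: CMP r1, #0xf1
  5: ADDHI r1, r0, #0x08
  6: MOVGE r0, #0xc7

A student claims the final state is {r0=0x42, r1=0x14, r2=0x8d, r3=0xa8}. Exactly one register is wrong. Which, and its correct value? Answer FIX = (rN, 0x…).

[0] flags=1001 → (cmp)
[1] flags=1001 LT?F → skip
[2] flags=1001 EQ?F → skip
[3] flags=1001 GE?T → r2=0x8d
[4] flags=0000 → (cmp)
[5] flags=0000 HI?F → skip
[6] flags=0000 GE?T → r0=0xc7

FIX = (r0, 0xc7)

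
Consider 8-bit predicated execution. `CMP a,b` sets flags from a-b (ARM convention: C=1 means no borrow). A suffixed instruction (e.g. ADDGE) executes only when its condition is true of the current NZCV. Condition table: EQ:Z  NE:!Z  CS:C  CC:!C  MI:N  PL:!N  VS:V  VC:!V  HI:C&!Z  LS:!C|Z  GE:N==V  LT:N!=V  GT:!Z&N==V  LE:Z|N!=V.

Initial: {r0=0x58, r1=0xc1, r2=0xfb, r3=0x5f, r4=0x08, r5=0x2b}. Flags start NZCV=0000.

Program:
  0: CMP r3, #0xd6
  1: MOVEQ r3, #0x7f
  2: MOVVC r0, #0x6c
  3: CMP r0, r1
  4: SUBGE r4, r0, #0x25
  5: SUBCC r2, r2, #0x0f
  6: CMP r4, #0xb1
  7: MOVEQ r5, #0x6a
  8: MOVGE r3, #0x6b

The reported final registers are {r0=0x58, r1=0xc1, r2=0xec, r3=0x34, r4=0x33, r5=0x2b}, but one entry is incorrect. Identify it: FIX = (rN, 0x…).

FIX = (r3, 0x6b)

[0] flags=1001 → (cmp)
[1] flags=1001 EQ?F → skip
[2] flags=1001 VC?F → skip
[3] flags=1001 → (cmp)
[4] flags=1001 GE?T → r4=0x33
[5] flags=1001 CC?T → r2=0xec
[6] flags=1001 → (cmp)
[7] flags=1001 EQ?F → skip
[8] flags=1001 GE?T → r3=0x6b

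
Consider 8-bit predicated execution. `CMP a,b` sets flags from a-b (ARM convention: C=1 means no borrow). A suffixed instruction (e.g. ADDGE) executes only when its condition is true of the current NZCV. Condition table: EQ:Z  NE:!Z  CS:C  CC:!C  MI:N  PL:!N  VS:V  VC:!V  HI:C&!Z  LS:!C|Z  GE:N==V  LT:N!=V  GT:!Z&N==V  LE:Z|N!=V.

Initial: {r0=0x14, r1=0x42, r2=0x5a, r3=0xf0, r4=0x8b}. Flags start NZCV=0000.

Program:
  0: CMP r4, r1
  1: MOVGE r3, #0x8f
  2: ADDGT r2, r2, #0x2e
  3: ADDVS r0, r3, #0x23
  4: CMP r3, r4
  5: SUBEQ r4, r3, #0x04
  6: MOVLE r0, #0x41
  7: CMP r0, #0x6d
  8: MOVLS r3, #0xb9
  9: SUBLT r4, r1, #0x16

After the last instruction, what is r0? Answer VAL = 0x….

VAL = 0x13

0: ✓ CMP  NZCV=0011
1: · MOVGE
2: · ADDGT
3: ✓ ADDVS  r0←0x13
4: ✓ CMP  NZCV=0010
5: · SUBEQ
6: · MOVLE
7: ✓ CMP  NZCV=1000
8: ✓ MOVLS  r3←0xb9
9: ✓ SUBLT  r4←0x2c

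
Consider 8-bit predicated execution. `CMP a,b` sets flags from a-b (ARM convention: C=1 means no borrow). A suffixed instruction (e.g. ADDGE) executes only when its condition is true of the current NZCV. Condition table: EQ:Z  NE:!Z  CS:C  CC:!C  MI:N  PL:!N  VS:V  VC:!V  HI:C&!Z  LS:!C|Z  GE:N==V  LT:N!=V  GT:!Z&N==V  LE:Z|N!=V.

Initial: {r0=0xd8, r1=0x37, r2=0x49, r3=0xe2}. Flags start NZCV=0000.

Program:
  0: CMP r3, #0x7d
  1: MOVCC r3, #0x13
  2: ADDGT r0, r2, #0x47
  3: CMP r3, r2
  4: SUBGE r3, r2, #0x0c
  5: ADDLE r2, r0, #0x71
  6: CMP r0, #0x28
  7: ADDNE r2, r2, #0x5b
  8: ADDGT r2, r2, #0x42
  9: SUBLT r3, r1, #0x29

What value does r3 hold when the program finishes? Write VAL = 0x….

VAL = 0x0e

[0] flags=0011 → (cmp)
[1] flags=0011 CC?F → skip
[2] flags=0011 GT?F → skip
[3] flags=1010 → (cmp)
[4] flags=1010 GE?F → skip
[5] flags=1010 LE?T → r2=0x49
[6] flags=1010 → (cmp)
[7] flags=1010 NE?T → r2=0xa4
[8] flags=1010 GT?F → skip
[9] flags=1010 LT?T → r3=0x0e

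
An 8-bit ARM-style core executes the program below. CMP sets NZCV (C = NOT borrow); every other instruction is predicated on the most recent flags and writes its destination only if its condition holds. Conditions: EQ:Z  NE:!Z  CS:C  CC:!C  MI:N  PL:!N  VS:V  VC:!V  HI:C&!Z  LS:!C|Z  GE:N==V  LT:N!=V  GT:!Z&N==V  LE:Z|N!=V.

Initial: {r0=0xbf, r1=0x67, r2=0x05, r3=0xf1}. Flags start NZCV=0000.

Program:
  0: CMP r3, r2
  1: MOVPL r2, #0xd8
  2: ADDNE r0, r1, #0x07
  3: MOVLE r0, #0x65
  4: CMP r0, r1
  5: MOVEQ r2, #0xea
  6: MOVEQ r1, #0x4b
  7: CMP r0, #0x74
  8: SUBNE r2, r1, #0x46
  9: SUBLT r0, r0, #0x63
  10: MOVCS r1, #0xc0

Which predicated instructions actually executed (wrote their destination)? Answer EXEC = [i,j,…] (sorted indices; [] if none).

EXEC = [2,3,8,9]

[0] flags=1010 → (cmp)
[1] flags=1010 PL?F → skip
[2] flags=1010 NE?T → r0=0x6e
[3] flags=1010 LE?T → r0=0x65
[4] flags=1000 → (cmp)
[5] flags=1000 EQ?F → skip
[6] flags=1000 EQ?F → skip
[7] flags=1000 → (cmp)
[8] flags=1000 NE?T → r2=0x21
[9] flags=1000 LT?T → r0=0x02
[10] flags=1000 CS?F → skip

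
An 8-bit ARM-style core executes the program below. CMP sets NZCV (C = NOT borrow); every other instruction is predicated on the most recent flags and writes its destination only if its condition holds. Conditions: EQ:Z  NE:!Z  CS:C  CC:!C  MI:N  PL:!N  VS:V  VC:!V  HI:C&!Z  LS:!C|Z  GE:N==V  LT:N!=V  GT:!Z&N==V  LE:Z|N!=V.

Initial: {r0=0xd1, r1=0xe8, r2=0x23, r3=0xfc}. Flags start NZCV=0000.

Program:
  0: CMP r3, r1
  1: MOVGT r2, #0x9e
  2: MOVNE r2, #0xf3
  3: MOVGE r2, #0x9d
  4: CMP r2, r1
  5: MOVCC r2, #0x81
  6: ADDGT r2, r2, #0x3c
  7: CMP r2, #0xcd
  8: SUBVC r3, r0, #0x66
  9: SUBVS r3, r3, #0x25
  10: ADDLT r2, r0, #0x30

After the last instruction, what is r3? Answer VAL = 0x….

0: ✓ CMP  NZCV=0010
1: ✓ MOVGT  r2←0x9e
2: ✓ MOVNE  r2←0xf3
3: ✓ MOVGE  r2←0x9d
4: ✓ CMP  NZCV=1000
5: ✓ MOVCC  r2←0x81
6: · ADDGT
7: ✓ CMP  NZCV=1000
8: ✓ SUBVC  r3←0x6b
9: · SUBVS
10: ✓ ADDLT  r2←0x01

VAL = 0x6b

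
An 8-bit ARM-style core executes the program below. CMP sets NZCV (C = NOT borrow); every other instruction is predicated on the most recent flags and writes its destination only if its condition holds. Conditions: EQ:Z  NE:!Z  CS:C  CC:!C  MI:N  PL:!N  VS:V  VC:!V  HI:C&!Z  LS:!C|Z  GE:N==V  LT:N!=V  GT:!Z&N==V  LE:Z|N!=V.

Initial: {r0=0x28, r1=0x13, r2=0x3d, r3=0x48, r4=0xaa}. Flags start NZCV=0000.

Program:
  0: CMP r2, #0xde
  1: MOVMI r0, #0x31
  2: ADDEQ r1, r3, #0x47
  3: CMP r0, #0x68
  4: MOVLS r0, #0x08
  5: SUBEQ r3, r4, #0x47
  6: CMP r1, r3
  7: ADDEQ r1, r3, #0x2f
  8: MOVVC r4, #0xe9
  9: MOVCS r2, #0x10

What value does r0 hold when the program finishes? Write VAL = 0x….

0: ✓ CMP  NZCV=0000
1: · MOVMI
2: · ADDEQ
3: ✓ CMP  NZCV=1000
4: ✓ MOVLS  r0←0x08
5: · SUBEQ
6: ✓ CMP  NZCV=1000
7: · ADDEQ
8: ✓ MOVVC  r4←0xe9
9: · MOVCS

VAL = 0x08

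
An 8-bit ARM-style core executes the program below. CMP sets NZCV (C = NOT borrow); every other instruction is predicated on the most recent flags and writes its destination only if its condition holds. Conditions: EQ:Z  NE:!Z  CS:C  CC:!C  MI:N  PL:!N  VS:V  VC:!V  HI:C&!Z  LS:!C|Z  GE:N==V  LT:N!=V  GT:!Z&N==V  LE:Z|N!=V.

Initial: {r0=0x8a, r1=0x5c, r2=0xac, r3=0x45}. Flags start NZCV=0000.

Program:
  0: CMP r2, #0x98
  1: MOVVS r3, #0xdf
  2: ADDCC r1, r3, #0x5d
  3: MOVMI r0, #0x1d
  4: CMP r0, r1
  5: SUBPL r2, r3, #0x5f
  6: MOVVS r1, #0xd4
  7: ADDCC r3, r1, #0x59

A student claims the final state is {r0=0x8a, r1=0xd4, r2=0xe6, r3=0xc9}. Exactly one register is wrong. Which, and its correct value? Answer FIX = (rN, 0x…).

FIX = (r3, 0x45)

[0] flags=0010 → (cmp)
[1] flags=0010 VS?F → skip
[2] flags=0010 CC?F → skip
[3] flags=0010 MI?F → skip
[4] flags=0011 → (cmp)
[5] flags=0011 PL?T → r2=0xe6
[6] flags=0011 VS?T → r1=0xd4
[7] flags=0011 CC?F → skip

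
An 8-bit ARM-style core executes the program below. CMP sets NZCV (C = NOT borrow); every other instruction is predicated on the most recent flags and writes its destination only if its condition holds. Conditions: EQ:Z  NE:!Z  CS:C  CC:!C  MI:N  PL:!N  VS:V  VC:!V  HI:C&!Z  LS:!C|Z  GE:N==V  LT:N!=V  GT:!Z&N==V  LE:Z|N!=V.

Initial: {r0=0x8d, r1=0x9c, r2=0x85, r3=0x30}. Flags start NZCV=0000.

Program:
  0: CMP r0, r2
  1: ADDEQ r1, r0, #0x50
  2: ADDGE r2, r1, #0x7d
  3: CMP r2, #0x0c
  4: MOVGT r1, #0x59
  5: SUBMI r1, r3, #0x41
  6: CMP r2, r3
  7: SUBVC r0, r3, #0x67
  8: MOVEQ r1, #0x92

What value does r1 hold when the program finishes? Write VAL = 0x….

VAL = 0x59

0: ✓ CMP  NZCV=0010
1: · ADDEQ
2: ✓ ADDGE  r2←0x19
3: ✓ CMP  NZCV=0010
4: ✓ MOVGT  r1←0x59
5: · SUBMI
6: ✓ CMP  NZCV=1000
7: ✓ SUBVC  r0←0xc9
8: · MOVEQ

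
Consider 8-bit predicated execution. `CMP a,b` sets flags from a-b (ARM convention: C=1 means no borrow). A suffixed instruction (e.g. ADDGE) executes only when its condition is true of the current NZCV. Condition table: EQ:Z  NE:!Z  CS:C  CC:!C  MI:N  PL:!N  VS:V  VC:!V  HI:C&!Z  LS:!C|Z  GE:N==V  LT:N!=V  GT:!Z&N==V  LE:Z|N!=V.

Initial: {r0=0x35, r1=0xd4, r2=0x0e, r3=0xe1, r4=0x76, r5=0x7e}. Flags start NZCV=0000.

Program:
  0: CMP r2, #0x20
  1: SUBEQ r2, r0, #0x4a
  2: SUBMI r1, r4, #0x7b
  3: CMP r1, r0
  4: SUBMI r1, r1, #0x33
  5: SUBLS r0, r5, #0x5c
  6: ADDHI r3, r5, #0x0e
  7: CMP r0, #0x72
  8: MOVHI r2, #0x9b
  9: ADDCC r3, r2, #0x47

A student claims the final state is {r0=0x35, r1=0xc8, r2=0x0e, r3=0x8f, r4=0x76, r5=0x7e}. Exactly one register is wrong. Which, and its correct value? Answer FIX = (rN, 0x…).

FIX = (r3, 0x55)

[0] flags=1000 → (cmp)
[1] flags=1000 EQ?F → skip
[2] flags=1000 MI?T → r1=0xfb
[3] flags=1010 → (cmp)
[4] flags=1010 MI?T → r1=0xc8
[5] flags=1010 LS?F → skip
[6] flags=1010 HI?T → r3=0x8c
[7] flags=1000 → (cmp)
[8] flags=1000 HI?F → skip
[9] flags=1000 CC?T → r3=0x55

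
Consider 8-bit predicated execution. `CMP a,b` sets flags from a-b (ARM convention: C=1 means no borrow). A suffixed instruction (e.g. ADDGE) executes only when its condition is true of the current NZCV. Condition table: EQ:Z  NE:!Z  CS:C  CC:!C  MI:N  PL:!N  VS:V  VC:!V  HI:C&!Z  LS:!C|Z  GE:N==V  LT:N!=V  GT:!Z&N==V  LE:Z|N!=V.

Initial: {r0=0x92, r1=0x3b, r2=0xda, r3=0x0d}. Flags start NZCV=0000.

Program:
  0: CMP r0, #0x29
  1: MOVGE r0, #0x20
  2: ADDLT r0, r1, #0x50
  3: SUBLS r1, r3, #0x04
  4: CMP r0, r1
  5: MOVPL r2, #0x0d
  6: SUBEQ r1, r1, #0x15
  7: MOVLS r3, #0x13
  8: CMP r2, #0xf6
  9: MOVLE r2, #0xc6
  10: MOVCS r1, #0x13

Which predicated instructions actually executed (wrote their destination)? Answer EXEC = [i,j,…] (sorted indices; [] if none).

0: ✓ CMP  NZCV=0011
1: · MOVGE
2: ✓ ADDLT  r0←0x8b
3: · SUBLS
4: ✓ CMP  NZCV=0011
5: ✓ MOVPL  r2←0x0d
6: · SUBEQ
7: · MOVLS
8: ✓ CMP  NZCV=0000
9: · MOVLE
10: · MOVCS

EXEC = [2,5]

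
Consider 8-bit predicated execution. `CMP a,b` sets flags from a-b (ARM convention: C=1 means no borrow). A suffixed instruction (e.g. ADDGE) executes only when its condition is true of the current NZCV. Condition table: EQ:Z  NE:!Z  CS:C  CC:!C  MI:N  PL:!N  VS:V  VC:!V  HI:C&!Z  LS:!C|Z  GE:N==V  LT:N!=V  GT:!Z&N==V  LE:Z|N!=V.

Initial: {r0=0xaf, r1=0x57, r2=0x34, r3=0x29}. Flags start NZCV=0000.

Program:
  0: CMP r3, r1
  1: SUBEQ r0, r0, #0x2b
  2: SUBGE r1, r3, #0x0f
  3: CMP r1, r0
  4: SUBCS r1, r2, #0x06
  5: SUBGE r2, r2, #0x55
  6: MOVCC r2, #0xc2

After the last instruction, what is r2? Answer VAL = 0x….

0: ✓ CMP  NZCV=1000
1: · SUBEQ
2: · SUBGE
3: ✓ CMP  NZCV=1001
4: · SUBCS
5: ✓ SUBGE  r2←0xdf
6: ✓ MOVCC  r2←0xc2

VAL = 0xc2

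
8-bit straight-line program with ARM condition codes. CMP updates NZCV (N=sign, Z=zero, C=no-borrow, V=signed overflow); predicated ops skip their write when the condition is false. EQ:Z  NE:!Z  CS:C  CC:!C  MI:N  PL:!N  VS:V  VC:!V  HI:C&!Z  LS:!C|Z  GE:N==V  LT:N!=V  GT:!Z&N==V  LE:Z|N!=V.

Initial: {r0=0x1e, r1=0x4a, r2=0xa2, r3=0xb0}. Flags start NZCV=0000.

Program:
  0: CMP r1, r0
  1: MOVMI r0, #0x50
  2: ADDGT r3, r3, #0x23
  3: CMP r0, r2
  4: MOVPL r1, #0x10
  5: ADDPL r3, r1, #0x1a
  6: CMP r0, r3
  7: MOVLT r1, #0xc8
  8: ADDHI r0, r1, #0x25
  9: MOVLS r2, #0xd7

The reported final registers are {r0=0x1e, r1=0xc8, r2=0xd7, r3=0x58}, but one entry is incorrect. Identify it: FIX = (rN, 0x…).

FIX = (r3, 0x2a)

0: ✓ CMP  NZCV=0010
1: · MOVMI
2: ✓ ADDGT  r3←0xd3
3: ✓ CMP  NZCV=0000
4: ✓ MOVPL  r1←0x10
5: ✓ ADDPL  r3←0x2a
6: ✓ CMP  NZCV=1000
7: ✓ MOVLT  r1←0xc8
8: · ADDHI
9: ✓ MOVLS  r2←0xd7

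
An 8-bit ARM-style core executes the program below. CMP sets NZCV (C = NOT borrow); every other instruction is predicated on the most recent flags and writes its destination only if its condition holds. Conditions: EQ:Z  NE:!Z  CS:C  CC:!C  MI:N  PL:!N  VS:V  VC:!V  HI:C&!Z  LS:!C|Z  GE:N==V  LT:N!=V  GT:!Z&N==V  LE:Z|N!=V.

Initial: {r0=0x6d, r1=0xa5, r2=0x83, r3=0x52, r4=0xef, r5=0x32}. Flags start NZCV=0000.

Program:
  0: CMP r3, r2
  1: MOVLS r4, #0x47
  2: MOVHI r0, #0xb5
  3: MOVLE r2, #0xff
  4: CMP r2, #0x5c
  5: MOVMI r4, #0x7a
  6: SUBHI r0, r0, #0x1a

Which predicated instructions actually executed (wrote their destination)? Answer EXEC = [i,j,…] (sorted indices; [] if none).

0: ✓ CMP  NZCV=1001
1: ✓ MOVLS  r4←0x47
2: · MOVHI
3: · MOVLE
4: ✓ CMP  NZCV=0011
5: · MOVMI
6: ✓ SUBHI  r0←0x53

EXEC = [1,6]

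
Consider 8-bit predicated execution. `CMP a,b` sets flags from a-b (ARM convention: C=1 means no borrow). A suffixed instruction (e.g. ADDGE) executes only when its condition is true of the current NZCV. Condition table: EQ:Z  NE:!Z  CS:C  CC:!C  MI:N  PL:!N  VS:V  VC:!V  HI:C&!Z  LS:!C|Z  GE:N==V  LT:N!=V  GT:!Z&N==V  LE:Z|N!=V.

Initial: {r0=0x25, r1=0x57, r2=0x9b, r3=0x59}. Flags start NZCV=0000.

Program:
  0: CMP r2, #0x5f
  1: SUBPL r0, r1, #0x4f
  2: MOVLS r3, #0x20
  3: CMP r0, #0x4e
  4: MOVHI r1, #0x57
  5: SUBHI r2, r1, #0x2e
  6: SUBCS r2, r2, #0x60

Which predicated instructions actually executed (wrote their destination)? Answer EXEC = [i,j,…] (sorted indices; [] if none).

EXEC = [1]

0: ✓ CMP  NZCV=0011
1: ✓ SUBPL  r0←0x08
2: · MOVLS
3: ✓ CMP  NZCV=1000
4: · MOVHI
5: · SUBHI
6: · SUBCS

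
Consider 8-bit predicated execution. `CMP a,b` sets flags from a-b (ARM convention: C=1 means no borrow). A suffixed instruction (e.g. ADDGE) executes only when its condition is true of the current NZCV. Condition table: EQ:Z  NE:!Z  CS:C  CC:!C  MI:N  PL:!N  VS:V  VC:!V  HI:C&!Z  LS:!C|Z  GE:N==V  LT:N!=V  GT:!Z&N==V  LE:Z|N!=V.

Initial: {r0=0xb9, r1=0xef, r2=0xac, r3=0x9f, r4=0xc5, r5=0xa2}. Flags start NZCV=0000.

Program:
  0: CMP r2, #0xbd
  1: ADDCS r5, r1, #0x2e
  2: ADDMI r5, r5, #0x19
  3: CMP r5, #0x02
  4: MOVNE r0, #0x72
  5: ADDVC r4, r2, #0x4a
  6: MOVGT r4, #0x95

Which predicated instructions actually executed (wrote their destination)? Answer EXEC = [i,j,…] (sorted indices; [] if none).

EXEC = [2,4,5]

0: ✓ CMP  NZCV=1000
1: · ADDCS
2: ✓ ADDMI  r5←0xbb
3: ✓ CMP  NZCV=1010
4: ✓ MOVNE  r0←0x72
5: ✓ ADDVC  r4←0xf6
6: · MOVGT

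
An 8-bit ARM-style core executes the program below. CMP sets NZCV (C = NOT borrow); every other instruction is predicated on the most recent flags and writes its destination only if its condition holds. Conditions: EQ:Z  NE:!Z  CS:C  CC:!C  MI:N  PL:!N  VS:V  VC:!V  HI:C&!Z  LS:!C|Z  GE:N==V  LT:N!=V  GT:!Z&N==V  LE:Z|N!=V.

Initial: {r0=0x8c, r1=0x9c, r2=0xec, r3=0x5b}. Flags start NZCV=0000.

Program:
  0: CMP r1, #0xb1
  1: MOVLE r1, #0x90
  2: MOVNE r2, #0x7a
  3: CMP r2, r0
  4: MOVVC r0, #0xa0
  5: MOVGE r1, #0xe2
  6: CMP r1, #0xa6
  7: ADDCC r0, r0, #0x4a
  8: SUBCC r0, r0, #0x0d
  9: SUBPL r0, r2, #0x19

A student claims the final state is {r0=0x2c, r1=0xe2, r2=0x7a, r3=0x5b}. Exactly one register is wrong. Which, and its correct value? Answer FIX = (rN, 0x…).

FIX = (r0, 0x61)

[0] flags=1000 → (cmp)
[1] flags=1000 LE?T → r1=0x90
[2] flags=1000 NE?T → r2=0x7a
[3] flags=1001 → (cmp)
[4] flags=1001 VC?F → skip
[5] flags=1001 GE?T → r1=0xe2
[6] flags=0010 → (cmp)
[7] flags=0010 CC?F → skip
[8] flags=0010 CC?F → skip
[9] flags=0010 PL?T → r0=0x61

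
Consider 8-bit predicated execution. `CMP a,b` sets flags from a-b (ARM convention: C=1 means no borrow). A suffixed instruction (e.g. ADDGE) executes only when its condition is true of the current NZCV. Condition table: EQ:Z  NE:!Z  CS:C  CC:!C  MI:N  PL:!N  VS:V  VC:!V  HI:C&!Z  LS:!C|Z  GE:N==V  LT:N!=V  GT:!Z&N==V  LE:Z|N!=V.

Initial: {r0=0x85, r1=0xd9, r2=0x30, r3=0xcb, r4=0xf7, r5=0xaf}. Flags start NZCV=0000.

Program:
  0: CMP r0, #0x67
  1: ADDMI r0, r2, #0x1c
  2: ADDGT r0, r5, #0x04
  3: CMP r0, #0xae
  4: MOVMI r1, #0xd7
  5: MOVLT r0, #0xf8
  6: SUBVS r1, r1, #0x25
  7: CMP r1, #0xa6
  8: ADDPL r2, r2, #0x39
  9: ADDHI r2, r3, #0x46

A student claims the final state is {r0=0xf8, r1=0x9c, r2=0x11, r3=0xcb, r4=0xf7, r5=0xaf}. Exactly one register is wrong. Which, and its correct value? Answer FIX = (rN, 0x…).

FIX = (r1, 0xd7)

0: ✓ CMP  NZCV=0011
1: · ADDMI
2: · ADDGT
3: ✓ CMP  NZCV=1000
4: ✓ MOVMI  r1←0xd7
5: ✓ MOVLT  r0←0xf8
6: · SUBVS
7: ✓ CMP  NZCV=0010
8: ✓ ADDPL  r2←0x69
9: ✓ ADDHI  r2←0x11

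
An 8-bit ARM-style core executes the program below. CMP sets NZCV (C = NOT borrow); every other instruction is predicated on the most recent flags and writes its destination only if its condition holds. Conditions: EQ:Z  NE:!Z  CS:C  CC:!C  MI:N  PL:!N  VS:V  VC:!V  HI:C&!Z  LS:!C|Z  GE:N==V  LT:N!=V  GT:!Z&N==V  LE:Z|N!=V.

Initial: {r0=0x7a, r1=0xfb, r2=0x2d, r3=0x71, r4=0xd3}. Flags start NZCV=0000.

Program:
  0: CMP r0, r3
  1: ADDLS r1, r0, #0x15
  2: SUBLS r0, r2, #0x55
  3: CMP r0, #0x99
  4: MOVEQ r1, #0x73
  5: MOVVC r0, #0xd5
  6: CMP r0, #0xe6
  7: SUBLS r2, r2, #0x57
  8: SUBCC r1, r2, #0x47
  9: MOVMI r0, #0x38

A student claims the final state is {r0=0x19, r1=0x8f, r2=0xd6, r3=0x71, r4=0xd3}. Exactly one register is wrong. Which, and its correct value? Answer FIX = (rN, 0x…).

FIX = (r0, 0x38)

[0] flags=0010 → (cmp)
[1] flags=0010 LS?F → skip
[2] flags=0010 LS?F → skip
[3] flags=1001 → (cmp)
[4] flags=1001 EQ?F → skip
[5] flags=1001 VC?F → skip
[6] flags=1001 → (cmp)
[7] flags=1001 LS?T → r2=0xd6
[8] flags=1001 CC?T → r1=0x8f
[9] flags=1001 MI?T → r0=0x38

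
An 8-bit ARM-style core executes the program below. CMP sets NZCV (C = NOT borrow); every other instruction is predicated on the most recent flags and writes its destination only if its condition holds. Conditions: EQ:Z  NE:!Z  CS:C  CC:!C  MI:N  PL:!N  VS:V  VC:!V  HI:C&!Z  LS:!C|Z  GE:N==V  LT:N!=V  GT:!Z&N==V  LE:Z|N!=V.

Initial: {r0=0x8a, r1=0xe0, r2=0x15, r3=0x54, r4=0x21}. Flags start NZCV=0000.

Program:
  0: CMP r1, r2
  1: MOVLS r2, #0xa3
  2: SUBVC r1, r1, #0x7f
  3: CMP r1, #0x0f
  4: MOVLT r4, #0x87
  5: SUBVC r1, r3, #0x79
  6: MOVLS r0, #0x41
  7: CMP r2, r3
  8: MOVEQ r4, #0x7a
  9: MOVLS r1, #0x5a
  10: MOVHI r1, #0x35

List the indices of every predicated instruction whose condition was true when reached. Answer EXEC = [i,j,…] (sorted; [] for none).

0: ✓ CMP  NZCV=1010
1: · MOVLS
2: ✓ SUBVC  r1←0x61
3: ✓ CMP  NZCV=0010
4: · MOVLT
5: ✓ SUBVC  r1←0xdb
6: · MOVLS
7: ✓ CMP  NZCV=1000
8: · MOVEQ
9: ✓ MOVLS  r1←0x5a
10: · MOVHI

EXEC = [2,5,9]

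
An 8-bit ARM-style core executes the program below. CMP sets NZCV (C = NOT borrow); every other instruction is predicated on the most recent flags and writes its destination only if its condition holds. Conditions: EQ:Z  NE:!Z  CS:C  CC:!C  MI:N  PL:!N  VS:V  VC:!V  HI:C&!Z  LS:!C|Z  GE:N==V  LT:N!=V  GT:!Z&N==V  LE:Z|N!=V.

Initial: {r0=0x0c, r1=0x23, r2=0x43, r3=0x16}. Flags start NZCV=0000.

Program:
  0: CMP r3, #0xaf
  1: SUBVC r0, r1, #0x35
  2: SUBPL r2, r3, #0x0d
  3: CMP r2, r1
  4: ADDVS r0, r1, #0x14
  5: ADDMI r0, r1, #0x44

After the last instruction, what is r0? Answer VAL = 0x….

[0] flags=0000 → (cmp)
[1] flags=0000 VC?T → r0=0xee
[2] flags=0000 PL?T → r2=0x09
[3] flags=1000 → (cmp)
[4] flags=1000 VS?F → skip
[5] flags=1000 MI?T → r0=0x67

VAL = 0x67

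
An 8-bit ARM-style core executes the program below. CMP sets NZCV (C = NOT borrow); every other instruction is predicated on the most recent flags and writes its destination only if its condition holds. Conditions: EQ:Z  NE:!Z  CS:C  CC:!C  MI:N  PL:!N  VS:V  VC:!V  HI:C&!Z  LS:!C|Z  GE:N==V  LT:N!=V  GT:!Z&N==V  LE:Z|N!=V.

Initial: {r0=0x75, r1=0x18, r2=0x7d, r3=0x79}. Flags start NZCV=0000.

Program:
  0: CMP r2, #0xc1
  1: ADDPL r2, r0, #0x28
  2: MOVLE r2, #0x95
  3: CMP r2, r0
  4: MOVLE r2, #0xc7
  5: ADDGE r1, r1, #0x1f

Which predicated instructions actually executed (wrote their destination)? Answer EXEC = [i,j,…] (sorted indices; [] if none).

EXEC = [5]

0: ✓ CMP  NZCV=1001
1: · ADDPL
2: · MOVLE
3: ✓ CMP  NZCV=0010
4: · MOVLE
5: ✓ ADDGE  r1←0x37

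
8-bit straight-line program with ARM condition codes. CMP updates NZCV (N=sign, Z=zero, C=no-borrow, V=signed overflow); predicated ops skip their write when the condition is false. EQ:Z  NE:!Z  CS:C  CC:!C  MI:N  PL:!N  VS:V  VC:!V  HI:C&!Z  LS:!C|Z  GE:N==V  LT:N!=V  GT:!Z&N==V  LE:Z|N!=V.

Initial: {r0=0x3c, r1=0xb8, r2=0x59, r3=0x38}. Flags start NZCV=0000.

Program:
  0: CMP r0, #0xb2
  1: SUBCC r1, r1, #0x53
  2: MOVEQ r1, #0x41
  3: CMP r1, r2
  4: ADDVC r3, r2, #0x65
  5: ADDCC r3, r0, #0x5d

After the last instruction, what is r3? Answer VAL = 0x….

0: ✓ CMP  NZCV=1001
1: ✓ SUBCC  r1←0x65
2: · MOVEQ
3: ✓ CMP  NZCV=0010
4: ✓ ADDVC  r3←0xbe
5: · ADDCC

VAL = 0xbe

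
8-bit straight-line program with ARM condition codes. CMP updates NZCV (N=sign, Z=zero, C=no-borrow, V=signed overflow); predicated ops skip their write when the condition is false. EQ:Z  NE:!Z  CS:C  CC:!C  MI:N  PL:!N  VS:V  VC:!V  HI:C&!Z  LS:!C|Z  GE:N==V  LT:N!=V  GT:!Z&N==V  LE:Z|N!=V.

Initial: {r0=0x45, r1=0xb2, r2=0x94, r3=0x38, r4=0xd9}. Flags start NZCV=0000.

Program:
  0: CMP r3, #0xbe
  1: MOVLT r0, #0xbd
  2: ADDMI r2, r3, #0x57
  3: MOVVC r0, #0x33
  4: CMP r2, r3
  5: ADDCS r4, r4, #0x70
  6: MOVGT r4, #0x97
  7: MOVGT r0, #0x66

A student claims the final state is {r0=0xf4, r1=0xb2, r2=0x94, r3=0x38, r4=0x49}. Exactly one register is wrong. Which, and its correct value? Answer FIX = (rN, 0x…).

FIX = (r0, 0x33)

0: ✓ CMP  NZCV=0000
1: · MOVLT
2: · ADDMI
3: ✓ MOVVC  r0←0x33
4: ✓ CMP  NZCV=0011
5: ✓ ADDCS  r4←0x49
6: · MOVGT
7: · MOVGT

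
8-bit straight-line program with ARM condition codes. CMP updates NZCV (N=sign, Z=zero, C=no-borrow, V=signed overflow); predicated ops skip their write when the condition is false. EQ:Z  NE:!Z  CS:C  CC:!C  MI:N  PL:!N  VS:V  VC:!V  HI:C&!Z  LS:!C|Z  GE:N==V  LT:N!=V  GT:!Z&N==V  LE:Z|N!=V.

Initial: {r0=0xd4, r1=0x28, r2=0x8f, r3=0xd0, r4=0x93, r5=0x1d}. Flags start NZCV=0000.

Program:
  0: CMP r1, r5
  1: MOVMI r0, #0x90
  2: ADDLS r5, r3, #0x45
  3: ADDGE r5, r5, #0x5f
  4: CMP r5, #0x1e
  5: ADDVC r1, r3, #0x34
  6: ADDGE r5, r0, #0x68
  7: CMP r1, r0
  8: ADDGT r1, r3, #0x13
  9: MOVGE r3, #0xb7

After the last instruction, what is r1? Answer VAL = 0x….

[0] flags=0010 → (cmp)
[1] flags=0010 MI?F → skip
[2] flags=0010 LS?F → skip
[3] flags=0010 GE?T → r5=0x7c
[4] flags=0010 → (cmp)
[5] flags=0010 VC?T → r1=0x04
[6] flags=0010 GE?T → r5=0x3c
[7] flags=0000 → (cmp)
[8] flags=0000 GT?T → r1=0xe3
[9] flags=0000 GE?T → r3=0xb7

VAL = 0xe3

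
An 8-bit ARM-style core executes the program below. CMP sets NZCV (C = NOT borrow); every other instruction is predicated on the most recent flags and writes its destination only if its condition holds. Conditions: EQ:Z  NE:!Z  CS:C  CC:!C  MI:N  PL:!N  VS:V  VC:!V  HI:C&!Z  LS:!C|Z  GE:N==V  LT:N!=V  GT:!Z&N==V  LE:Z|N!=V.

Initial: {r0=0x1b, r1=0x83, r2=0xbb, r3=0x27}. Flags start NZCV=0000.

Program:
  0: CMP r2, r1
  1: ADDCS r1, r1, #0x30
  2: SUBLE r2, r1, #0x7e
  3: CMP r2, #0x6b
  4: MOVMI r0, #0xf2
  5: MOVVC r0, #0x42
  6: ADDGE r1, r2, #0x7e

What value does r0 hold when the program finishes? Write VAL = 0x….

VAL = 0x1b

0: ✓ CMP  NZCV=0010
1: ✓ ADDCS  r1←0xb3
2: · SUBLE
3: ✓ CMP  NZCV=0011
4: · MOVMI
5: · MOVVC
6: · ADDGE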